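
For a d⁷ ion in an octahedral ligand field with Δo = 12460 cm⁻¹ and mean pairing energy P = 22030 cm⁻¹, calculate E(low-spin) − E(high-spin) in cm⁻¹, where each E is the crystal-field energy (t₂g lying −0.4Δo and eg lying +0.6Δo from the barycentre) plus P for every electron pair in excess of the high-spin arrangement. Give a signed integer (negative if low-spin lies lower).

High-spin: t₂g⁵ eg², CFSE = -0.8Δo = -9968 cm⁻¹.
For low-spin the configuration is t₂g⁶ eg¹: orbital energy -1.8 × 12460 = -22428 cm⁻¹, and 1 additional pair relative to high-spin adds 22030 cm⁻¹, giving -398 cm⁻¹.
Thus E(LS) − E(HS) = 9570 cm⁻¹.

9570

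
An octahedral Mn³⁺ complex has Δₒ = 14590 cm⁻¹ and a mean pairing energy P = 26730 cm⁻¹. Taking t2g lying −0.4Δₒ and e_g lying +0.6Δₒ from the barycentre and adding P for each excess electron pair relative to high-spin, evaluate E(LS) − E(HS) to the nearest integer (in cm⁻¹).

12140

Mn sits in group 7; removing 3 electrons leaves Mn³⁺ with 7 − 3 = 4 d electrons.
In the high-spin limit (t2g^3 e_g^1) the orbital term is -0.6Δₒ = -8754 cm⁻¹, with no excess pairing.
For low-spin the configuration is t2g^4 e_g^0: orbital energy -1.6 × 14590 = -23344 cm⁻¹, and 1 additional pair relative to high-spin adds 26730 cm⁻¹, giving 3386 cm⁻¹.
Thus E(LS) − E(HS) = 12140 cm⁻¹.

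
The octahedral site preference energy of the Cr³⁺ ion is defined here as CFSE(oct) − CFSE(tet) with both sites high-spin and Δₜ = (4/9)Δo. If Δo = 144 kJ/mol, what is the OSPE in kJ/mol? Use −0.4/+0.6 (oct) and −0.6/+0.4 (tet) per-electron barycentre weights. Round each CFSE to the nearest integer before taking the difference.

-122

Cr sits in group 6; removing 3 electrons leaves Cr³⁺ with 6 − 3 = 3 d electrons.
Octahedral high-spin t₂g³ eg⁰: CFSE = -1.2 × 144 = -173 kJ/mol.
Tetrahedral e² t₂¹ gives -0.8Δₜ = -0.8 × (4/9) × 144 = -51 kJ/mol.
OSPE = CFSE(oct) − CFSE(tet) = -173 − (-51) = -122 kJ/mol.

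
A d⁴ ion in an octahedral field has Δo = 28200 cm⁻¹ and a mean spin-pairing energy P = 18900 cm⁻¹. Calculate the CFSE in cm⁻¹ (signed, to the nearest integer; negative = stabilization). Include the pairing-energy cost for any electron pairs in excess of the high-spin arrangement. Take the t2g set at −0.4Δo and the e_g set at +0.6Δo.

With Δo > P the complex is low-spin.
Filling d⁴ accordingly: t2g^4 e_g^0.
Orbital CFSE = -1.6Δo = -1.6 × 28200 = -45120 cm⁻¹.
Excess pairs vs high-spin: 1 − 0 = 1; pairing cost = +18900 cm⁻¹.
Net CFSE = -45120 + 18900 = -26220 cm⁻¹.

-26220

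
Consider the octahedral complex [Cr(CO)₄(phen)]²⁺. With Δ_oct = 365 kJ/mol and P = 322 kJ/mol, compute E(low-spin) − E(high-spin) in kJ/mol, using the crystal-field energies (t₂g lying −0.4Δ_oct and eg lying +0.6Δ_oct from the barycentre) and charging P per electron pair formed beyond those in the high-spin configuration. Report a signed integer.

Ligand charges: 4×(+0) from CO and 1×(+0) from phen sum to +0; with overall charge +2, Cr is +2.
Cr²⁺: group 6, so d-count = 6 − 2 = 4.
In the high-spin limit (t₂g³ eg¹) the orbital term is -0.6Δ_oct = -219 kJ/mol, with no excess pairing.
For low-spin the configuration is t₂g⁴ eg⁰: orbital energy -1.6 × 365 = -584 kJ/mol, and 1 additional pair relative to high-spin adds 322 kJ/mol, giving -262 kJ/mol.
The difference is -262 − (-219) = -43 kJ/mol, so low-spin lies lower.

-43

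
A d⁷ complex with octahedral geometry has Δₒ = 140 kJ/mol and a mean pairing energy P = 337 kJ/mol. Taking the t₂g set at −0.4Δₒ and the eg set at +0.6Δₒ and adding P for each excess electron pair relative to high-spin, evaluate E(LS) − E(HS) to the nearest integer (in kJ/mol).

197

In the high-spin limit (t₂g⁵ eg²) the orbital term is -0.8Δₒ = -112 kJ/mol, with no excess pairing.
Low-spin: t₂g⁶ eg¹, orbital CFSE = -1.8Δₒ = -252 kJ/mol; plus 1 excess pair × P = +337 kJ/mol; total 85 kJ/mol.
The difference is 85 − (-112) = 197 kJ/mol, so high-spin lies lower.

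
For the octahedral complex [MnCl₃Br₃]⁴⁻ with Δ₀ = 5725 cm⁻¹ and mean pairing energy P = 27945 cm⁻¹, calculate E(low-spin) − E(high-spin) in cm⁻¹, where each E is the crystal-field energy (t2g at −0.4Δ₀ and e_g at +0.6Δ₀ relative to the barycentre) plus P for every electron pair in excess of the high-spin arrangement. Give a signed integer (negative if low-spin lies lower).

44440

Ligand charges: 3×(-1) from Cl⁻ and 3×(-1) from Br⁻ sum to -6; with overall charge -4, Mn is +2.
Mn sits in group 7; removing 2 electrons leaves Mn²⁺ with 7 − 2 = 5 d electrons.
In the high-spin limit (t2g^3 e_g^2) the orbital term is 0.0Δ₀ = 0 cm⁻¹, with no excess pairing.
For low-spin the configuration is t2g^5 e_g^0: orbital energy -2.0 × 5725 = -11450 cm⁻¹, and 2 additional pairs relative to high-spin add 55890 cm⁻¹, giving 44440 cm⁻¹.
The difference is 44440 − (0) = 44440 cm⁻¹, so high-spin lies lower.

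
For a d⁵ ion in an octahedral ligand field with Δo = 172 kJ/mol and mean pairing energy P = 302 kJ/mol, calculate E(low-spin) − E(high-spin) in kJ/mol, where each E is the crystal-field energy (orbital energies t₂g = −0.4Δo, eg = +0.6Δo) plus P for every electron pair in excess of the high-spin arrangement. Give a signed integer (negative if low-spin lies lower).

260

High-spin: t₂g³ eg², CFSE = 0.0Δo = 0 kJ/mol.
Low-spin t₂g⁵ eg⁰ gives -2.0Δo = -344 kJ/mol, but forming 2 extra pairs costs 2P = 604 kJ/mol, so E(LS) = -344 + 604 = 260 kJ/mol.
The difference is 260 − (0) = 260 kJ/mol, so high-spin lies lower.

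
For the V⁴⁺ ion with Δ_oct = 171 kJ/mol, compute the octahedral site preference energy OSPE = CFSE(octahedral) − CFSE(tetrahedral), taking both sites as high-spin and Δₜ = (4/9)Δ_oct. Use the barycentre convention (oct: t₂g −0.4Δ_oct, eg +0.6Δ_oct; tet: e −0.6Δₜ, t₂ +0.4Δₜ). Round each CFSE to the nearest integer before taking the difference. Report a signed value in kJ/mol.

-22

V sits in group 5; removing 4 electrons leaves V⁴⁺ with 5 − 4 = 1 d electrons.
Octahedral (high-spin): t₂g¹ eg⁰, CFSE = 1(−0.4) + 0(+0.6) = -0.4Δ_oct = -0.4 × 171 = -68 kJ/mol.
Tetrahedral: e¹ t₂⁰, CFSE = 1(−0.6) + 0(+0.4) = -0.6Δₜ = -0.6 × (4/9) × 171 = -46 kJ/mol.
OSPE = CFSE(oct) − CFSE(tet) = -68 − (-46) = -22 kJ/mol.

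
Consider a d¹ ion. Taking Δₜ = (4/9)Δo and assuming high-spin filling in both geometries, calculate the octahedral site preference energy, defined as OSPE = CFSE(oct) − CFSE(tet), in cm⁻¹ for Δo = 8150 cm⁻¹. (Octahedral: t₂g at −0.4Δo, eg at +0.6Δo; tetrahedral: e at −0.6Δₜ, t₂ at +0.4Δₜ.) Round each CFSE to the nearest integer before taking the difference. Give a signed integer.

Octahedral high-spin t2g^1 e_g^0: CFSE = -0.4 × 8150 = -3260 cm⁻¹.
Tetrahedral e^1 t2^0 gives -0.6Δₜ = -0.6 × (4/9) × 8150 = -2173 cm⁻¹.
OSPE = CFSE(oct) − CFSE(tet) = -3260 − (-2173) = -1087 cm⁻¹.

-1087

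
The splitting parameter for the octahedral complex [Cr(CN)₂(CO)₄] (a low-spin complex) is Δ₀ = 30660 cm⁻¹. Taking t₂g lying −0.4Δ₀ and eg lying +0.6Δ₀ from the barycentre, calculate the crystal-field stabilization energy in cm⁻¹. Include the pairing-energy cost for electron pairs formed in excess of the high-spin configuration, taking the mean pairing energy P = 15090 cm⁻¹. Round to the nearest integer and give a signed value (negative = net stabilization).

-33966

Ligand charges: 2×(-1) from CN⁻ and 4×(+0) from CO sum to -2; with overall charge +0, Cr is +2.
Group 6 minus oxidation state +2 gives a d⁴ configuration for Cr²⁺.
The d⁴ electrons fill as t₂g⁴ eg⁰.
Orbital CFSE = 4(-0.4) + 0(0.6) = -1.6Δ₀ = -1.6 × 30660 = -49056 cm⁻¹.
Relative to high-spin t₂g³ eg¹ (0 paired), the low-spin configuration has 1 additional pair, contributing +1 × 15090 = +15090 cm⁻¹.
Net CFSE = -49056 + 15090 = -33966 cm⁻¹.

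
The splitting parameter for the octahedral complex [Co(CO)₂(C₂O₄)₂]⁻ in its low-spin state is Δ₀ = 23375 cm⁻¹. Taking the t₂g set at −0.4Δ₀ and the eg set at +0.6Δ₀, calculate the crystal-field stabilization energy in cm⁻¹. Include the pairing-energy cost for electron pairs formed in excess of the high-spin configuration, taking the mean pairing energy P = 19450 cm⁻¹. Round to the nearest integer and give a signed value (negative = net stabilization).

Ligand charges: 2×(+0) from CO and 2×(-2) from C₂O₄²⁻ sum to -4; with overall charge -1, Co is +3.
Group 9 minus oxidation state +3 gives a d⁶ configuration for Co³⁺.
The d⁶ electrons fill as t₂g⁶ eg⁰.
CFSE(orbital) = 6×(-0.4Δ₀) + 0×(0.6Δ₀) = -2.4Δ₀; with Δ₀ = 23375 cm⁻¹ that is -56100 cm⁻¹.
Pairing penalty: 3 pairs vs 1 in the high-spin reference → 2 extra × P = 38900 cm⁻¹.
Overall CFSE = -56100 + 38900 = -17200 cm⁻¹.

-17200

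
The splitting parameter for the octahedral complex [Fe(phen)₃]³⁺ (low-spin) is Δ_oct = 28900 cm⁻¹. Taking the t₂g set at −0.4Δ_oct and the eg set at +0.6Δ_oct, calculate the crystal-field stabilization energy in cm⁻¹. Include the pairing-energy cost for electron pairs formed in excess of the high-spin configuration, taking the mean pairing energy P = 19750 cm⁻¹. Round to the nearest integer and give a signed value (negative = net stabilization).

phen is neutral, so the +3 overall charge sits on Fe: oxidation state +3.
Fe sits in group 8; removing 3 electrons leaves Fe³⁺ with 8 − 3 = 5 d electrons.
The d⁵ electrons fill as t₂g⁵ eg⁰.
Orbital CFSE = 5(-0.4) + 0(0.6) = -2.0Δ_oct = -2.0 × 28900 = -57800 cm⁻¹.
Relative to high-spin t₂g³ eg² (0 paired), the low-spin configuration has 2 additional pairs, contributing +2 × 19750 = +39500 cm⁻¹.
Overall CFSE = -57800 + 39500 = -18300 cm⁻¹.

-18300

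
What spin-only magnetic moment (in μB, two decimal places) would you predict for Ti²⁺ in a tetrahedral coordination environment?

Ti is in group 4, so Ti²⁺ is d² (4 − 2 = 2).
With tetrahedral geometry the complex is necessarily high-spin.
Configuration: e² t₂⁰ → 2 unpaired electrons.
μ(spin-only) = √[2(2+2)] = √8 ≈ 2.83 μB.

2.83 μB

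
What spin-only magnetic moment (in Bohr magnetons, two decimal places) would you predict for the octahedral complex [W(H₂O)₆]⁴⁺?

2.83 Bohr magnetons

H₂O is neutral, so the +4 overall charge sits on W: oxidation state +4.
W is in group 6, so W⁴⁺ is d² (6 − 4 = 2).
For octahedral d² the high- and low-spin configurations coincide.
Configuration: t2g^2 e_g^0 → 2 unpaired electrons.
μ(spin-only) = √[2(2+2)] = √8 ≈ 2.83 Bohr magnetons.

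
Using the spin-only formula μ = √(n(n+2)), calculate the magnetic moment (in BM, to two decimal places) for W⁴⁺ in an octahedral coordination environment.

Group 6 minus oxidation state +4 gives a d² configuration for W⁴⁺.
Configuration: t₂g² eg⁰ → 2 unpaired electrons.
μ(spin-only) = √[2(2+2)] = √8 ≈ 2.83 BM.

2.83 BM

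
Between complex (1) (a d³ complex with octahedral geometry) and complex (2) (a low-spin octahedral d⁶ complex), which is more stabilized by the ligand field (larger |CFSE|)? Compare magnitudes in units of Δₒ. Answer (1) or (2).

(1): For octahedral d³ the high- and low-spin configurations coincide; t₂g³ eg⁰, CFSE = -1.2Δₒ.
(2): t2g^6 e_g^0, CFSE = -2.4Δₒ.
So (2) has the larger |CFSE|.

(2)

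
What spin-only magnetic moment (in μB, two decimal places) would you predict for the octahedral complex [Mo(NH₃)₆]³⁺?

3.87 μB

NH₃ is neutral, so the +3 overall charge sits on Mo: oxidation state +3.
Mo³⁺: group 6, so d-count = 6 − 3 = 3.
For octahedral d³ the high- and low-spin configurations coincide.
Configuration: t₂g³ eg⁰ → 3 unpaired electrons.
μ(spin-only) = √[3(3+2)] = √15 ≈ 3.87 μB.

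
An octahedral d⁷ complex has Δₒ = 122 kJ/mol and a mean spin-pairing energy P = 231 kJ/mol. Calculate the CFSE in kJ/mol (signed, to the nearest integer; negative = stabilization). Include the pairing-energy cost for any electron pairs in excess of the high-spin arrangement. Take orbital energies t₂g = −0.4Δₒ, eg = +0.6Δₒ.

Since Δₒ = 122 kJ/mol < P = 231 kJ/mol, the complex adopts the high-spin configuration.
Configuration: t₂g⁵ eg².
Orbital CFSE = -0.8Δₒ = -0.8 × 122 = -98 kJ/mol.
High-spin has no excess pairs, so no pairing correction applies.

-98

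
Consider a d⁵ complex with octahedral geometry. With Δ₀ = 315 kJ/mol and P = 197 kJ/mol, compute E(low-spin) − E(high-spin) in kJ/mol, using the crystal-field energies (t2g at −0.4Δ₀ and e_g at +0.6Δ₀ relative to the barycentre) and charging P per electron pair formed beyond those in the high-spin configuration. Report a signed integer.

High-spin d⁵ fills as t2g^3 e_g^2 with CFSE 3(−0.4) + 2(+0.6) = 0.0Δ₀ = 0 kJ/mol.
Low-spin: t2g^5 e_g^0, orbital CFSE = -2.0Δ₀ = -630 kJ/mol; plus 2 excess pairs × P = +394 kJ/mol; total -236 kJ/mol.
Thus E(LS) − E(HS) = -236 kJ/mol.

-236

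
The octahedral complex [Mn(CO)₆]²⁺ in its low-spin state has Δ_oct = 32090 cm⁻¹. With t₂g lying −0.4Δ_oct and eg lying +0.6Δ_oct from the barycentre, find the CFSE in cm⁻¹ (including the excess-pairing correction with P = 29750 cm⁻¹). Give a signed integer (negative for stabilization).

-4680

CO is neutral, so the +2 overall charge sits on Mn: oxidation state +2.
Mn sits in group 7; removing 2 electrons leaves Mn²⁺ with 7 − 2 = 5 d electrons.
Electron filling gives t₂g⁵ eg⁰.
CFSE(orbital) = 5×(-0.4Δ_oct) + 0×(0.6Δ_oct) = -2.0Δ_oct; with Δ_oct = 32090 cm⁻¹ that is -64180 cm⁻¹.
High-spin d⁵ would be t₂g³ eg² with 0 pairs; low-spin has 2, so 2 excess pairs cost +2P = +59500 cm⁻¹.
Combining: -64180 + 59500 = -4680 cm⁻¹.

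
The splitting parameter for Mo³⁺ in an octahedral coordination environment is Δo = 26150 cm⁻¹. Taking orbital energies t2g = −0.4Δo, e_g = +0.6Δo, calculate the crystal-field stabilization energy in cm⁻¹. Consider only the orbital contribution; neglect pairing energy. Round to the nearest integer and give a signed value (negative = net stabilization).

Mo is in group 6, so Mo³⁺ is d³ (6 − 3 = 3).
Electron filling gives t2g^3 e_g^0.
CFSE(orbital) = 3×(-0.4Δo) + 0×(0.6Δo) = -1.2Δo; with Δo = 26150 cm⁻¹ that is -31380 cm⁻¹.

-31380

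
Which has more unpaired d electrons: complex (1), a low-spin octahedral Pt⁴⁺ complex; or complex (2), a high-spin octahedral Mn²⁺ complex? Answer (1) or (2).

(1): Group 10 minus oxidation state +4 gives a d⁶ configuration for Pt⁴⁺; t₂g⁶ eg⁰ → 0 unpaired.
(2): Mn sits in group 7; removing 2 electrons leaves Mn²⁺ with 7 − 2 = 5 d electrons; t₂g³ eg² → 5 unpaired.
So (2) has more unpaired electrons.

(2)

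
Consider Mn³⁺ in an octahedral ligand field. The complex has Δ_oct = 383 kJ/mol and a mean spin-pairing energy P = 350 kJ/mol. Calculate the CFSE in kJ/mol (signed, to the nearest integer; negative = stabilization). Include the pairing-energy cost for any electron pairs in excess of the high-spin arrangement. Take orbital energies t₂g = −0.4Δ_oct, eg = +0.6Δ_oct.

Mn sits in group 7; removing 3 electrons leaves Mn³⁺ with 7 − 3 = 4 d electrons.
Δ_oct > P, so pairing is preferred: the ground state is low-spin.
Filling d⁴ accordingly: t₂g⁴ eg⁰.
Orbital CFSE = -1.6Δ_oct = -1.6 × 383 = -613 kJ/mol.
Excess pairs vs high-spin: 1 − 0 = 1; pairing cost = +350 kJ/mol.
Net CFSE = -613 + 350 = -263 kJ/mol.

-263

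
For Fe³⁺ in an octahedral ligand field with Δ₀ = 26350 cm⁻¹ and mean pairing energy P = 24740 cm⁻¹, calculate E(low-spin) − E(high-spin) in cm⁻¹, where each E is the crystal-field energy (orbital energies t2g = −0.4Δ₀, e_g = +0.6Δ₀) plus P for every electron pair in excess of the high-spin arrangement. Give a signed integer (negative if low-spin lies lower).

-3220

Fe sits in group 8; removing 3 electrons leaves Fe³⁺ with 8 − 3 = 5 d electrons.
High-spin d⁵ fills as t2g^3 e_g^2 with CFSE 3(−0.4) + 2(+0.6) = 0.0Δ₀ = 0 cm⁻¹.
Low-spin t2g^5 e_g^0 gives -2.0Δ₀ = -52700 cm⁻¹, but forming 2 extra pairs costs 2P = 49480 cm⁻¹, so E(LS) = -52700 + 49480 = -3220 cm⁻¹.
Thus E(LS) − E(HS) = -3220 cm⁻¹.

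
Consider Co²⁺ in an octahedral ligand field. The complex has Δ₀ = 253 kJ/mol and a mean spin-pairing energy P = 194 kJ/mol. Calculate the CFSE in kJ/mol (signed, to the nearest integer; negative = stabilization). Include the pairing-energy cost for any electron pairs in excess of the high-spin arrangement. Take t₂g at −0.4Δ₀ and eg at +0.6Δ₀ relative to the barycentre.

Co²⁺: group 9, so d-count = 9 − 2 = 7.
Since Δ₀ = 253 kJ/mol > P = 194 kJ/mol, the complex adopts the low-spin configuration.
Filling d⁷ accordingly: t₂g⁶ eg¹.
Orbital CFSE = -1.8Δ₀ = -1.8 × 253 = -455 kJ/mol.
Excess pairs vs high-spin: 3 − 2 = 1; pairing cost = +194 kJ/mol.
Net CFSE = -455 + 194 = -261 kJ/mol.

-261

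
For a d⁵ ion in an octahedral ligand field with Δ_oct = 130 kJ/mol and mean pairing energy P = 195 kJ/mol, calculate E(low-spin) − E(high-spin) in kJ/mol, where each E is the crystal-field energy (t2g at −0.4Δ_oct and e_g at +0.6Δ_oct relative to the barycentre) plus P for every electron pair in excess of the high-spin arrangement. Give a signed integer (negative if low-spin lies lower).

In the high-spin limit (t2g^3 e_g^2) the orbital term is 0.0Δ_oct = 0 kJ/mol, with no excess pairing.
For low-spin the configuration is t2g^5 e_g^0: orbital energy -2.0 × 130 = -260 kJ/mol, and 2 additional pairs relative to high-spin add 390 kJ/mol, giving 130 kJ/mol.
E(LS) − E(HS) = 130 − (0) = 130 kJ/mol.

130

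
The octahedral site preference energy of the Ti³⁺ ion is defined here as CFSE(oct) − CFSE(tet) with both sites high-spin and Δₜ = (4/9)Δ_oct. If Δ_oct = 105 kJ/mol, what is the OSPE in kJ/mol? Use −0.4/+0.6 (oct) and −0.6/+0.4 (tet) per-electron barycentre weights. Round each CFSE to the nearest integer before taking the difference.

Group 4 minus oxidation state +3 gives a d¹ configuration for Ti³⁺.
Octahedral (high-spin): t₂g¹ eg⁰, CFSE = 1(−0.4) + 0(+0.6) = -0.4Δ_oct = -0.4 × 105 = -42 kJ/mol.
Tetrahedral e¹ t₂⁰ gives -0.6Δₜ = -0.6 × (4/9) × 105 = -28 kJ/mol.
Subtracting, OSPE = -42 − (-28) = -14 kJ/mol.

-14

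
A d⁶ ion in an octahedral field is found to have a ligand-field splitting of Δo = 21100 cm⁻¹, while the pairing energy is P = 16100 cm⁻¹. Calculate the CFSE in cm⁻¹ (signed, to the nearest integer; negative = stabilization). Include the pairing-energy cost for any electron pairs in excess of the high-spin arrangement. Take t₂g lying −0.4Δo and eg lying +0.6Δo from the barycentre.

-18440

Since Δo = 21100 cm⁻¹ > P = 16100 cm⁻¹, the complex adopts the low-spin configuration.
That gives t₂g⁶ eg⁰.
Orbital CFSE = -2.4Δo = -2.4 × 21100 = -50640 cm⁻¹.
Excess pairs vs high-spin: 3 − 1 = 2; pairing cost = +32200 cm⁻¹.
Net CFSE = -50640 + 32200 = -18440 cm⁻¹.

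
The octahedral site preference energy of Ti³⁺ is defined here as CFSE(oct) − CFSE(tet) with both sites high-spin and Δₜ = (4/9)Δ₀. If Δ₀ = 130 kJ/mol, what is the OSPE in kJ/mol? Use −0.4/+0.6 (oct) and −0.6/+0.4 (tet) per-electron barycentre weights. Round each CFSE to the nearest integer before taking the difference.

-17

Ti is in group 4, so Ti³⁺ is d¹ (4 − 3 = 1).
In an octahedral site d¹ (HS) is t₂g¹ eg⁰, giving CFSE(oct) = -0.4Δ₀ = -52 kJ/mol.
In a tetrahedral site the filling is e¹ t₂⁰: CFSE(tet) = -0.6Δₜ = -0.6 × (4/9)(130) = -35 kJ/mol.
OSPE = -52 − (-35) = -17 kJ/mol.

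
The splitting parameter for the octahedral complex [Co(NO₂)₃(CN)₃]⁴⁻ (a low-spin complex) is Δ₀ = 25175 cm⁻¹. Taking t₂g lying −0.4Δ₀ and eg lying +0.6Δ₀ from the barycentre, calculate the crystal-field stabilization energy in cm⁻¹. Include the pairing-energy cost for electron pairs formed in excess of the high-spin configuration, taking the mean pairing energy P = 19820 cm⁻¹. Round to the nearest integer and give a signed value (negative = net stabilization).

Ligand charges: 3×(-1) from NO₂⁻ and 3×(-1) from CN⁻ sum to -6; with overall charge -4, Co is +2.
Group 9 minus oxidation state +2 gives a d⁷ configuration for Co²⁺.
Configuration: t₂g⁶ eg¹.
CFSE(orbital) = 6×(-0.4Δ₀) + 1×(0.6Δ₀) = -1.8Δ₀; with Δ₀ = 25175 cm⁻¹ that is -45315 cm⁻¹.
Relative to high-spin t₂g⁵ eg² (2 paired), the low-spin configuration has 1 additional pair, contributing +1 × 19820 = +19820 cm⁻¹.
Net CFSE = -45315 + 19820 = -25495 cm⁻¹.

-25495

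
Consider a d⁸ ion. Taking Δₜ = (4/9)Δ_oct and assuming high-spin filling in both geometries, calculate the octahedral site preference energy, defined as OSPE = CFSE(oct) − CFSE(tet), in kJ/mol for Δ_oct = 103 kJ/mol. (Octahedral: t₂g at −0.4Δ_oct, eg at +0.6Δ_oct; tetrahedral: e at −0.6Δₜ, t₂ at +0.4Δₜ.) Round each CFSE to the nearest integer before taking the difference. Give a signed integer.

-87

Octahedral high-spin t2g^6 e_g^2: CFSE = -1.2 × 103 = -124 kJ/mol.
Tetrahedral: e^4 t2^4, CFSE = 4(−0.6) + 4(+0.4) = -0.8Δₜ = -0.8 × (4/9) × 103 = -37 kJ/mol.
OSPE = -124 − (-37) = -87 kJ/mol.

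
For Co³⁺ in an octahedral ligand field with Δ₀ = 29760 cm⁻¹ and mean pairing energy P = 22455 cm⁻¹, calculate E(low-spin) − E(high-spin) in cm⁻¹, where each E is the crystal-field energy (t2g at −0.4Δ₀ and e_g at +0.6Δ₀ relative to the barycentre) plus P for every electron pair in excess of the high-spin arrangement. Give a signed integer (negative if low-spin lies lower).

Group 9 minus oxidation state +3 gives a d⁶ configuration for Co³⁺.
In the high-spin limit (t2g^4 e_g^2) the orbital term is -0.4Δ₀ = -11904 cm⁻¹, with no excess pairing.
For low-spin the configuration is t2g^6 e_g^0: orbital energy -2.4 × 29760 = -71424 cm⁻¹, and 2 additional pairs relative to high-spin add 44910 cm⁻¹, giving -26514 cm⁻¹.
E(LS) − E(HS) = -26514 − (-11904) = -14610 cm⁻¹.

-14610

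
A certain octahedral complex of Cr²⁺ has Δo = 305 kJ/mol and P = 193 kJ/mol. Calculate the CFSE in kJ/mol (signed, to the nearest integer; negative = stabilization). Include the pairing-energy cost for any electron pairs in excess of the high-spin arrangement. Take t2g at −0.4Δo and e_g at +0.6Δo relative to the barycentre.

Cr is in group 6, so Cr²⁺ is d⁴ (6 − 2 = 4).
Δo > P, so pairing is preferred: the ground state is low-spin.
Filling d⁴ accordingly: t2g^4 e_g^0.
Orbital CFSE = -1.6Δo = -1.6 × 305 = -488 kJ/mol.
Excess pairs vs high-spin: 1 − 0 = 1; pairing cost = +193 kJ/mol.
Net CFSE = -488 + 193 = -295 kJ/mol.

-295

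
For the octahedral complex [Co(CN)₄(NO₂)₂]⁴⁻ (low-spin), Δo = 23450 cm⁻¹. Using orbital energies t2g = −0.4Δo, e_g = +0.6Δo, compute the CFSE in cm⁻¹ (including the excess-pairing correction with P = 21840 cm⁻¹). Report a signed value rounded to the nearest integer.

-20370

Ligand charges: 4×(-1) from CN⁻ and 2×(-1) from NO₂⁻ sum to -6; with overall charge -4, Co is +2.
Co sits in group 9; removing 2 electrons leaves Co²⁺ with 9 − 2 = 7 d electrons.
The d⁷ electrons fill as t2g^6 e_g^1.
CFSE(orbital) = 6×(-0.4Δo) + 1×(0.6Δo) = -1.8Δo; with Δo = 23450 cm⁻¹ that is -42210 cm⁻¹.
High-spin d⁷ would be t2g^5 e_g^2 with 2 pairs; low-spin has 3, so 1 excess pair costs +1P = +21840 cm⁻¹.
Overall CFSE = -42210 + 21840 = -20370 cm⁻¹.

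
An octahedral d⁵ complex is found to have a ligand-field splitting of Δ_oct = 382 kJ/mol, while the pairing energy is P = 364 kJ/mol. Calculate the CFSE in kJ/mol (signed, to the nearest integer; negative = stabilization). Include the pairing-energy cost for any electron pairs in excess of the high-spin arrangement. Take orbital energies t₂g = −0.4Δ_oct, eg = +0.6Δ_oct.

-36

Here Δ_oct > P (382 > 364), so the low-spin state is favoured.
Configuration: t₂g⁵ eg⁰.
Orbital CFSE = -2.0Δ_oct = -2.0 × 382 = -764 kJ/mol.
Excess pairs vs high-spin: 2 − 0 = 2; pairing cost = +728 kJ/mol.
Net CFSE = -764 + 728 = -36 kJ/mol.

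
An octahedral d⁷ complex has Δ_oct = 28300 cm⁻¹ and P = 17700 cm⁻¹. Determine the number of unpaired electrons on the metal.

Since Δ_oct = 28300 cm⁻¹ > P = 17700 cm⁻¹, the complex adopts the low-spin configuration.
Filling d⁷ accordingly: t2g^6 e_g^1.
Unpaired electrons: 1.

1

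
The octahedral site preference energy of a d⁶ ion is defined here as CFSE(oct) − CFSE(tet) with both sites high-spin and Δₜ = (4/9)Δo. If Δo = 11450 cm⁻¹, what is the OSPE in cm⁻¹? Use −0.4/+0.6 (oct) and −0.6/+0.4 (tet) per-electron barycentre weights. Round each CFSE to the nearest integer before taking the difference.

Octahedral high-spin t₂g⁴ eg²: CFSE = -0.4 × 11450 = -4580 cm⁻¹.
In a tetrahedral site the filling is e³ t₂³: CFSE(tet) = -0.6Δₜ = -0.6 × (4/9)(11450) = -3053 cm⁻¹.
Subtracting, OSPE = -4580 − (-3053) = -1527 cm⁻¹.

-1527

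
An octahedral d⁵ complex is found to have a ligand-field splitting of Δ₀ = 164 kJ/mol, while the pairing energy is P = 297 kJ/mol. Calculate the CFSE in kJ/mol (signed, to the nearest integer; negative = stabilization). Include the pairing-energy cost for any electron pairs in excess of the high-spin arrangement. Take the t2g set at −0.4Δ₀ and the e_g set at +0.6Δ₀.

With Δ₀ < P the complex is high-spin.
Filling d⁵ accordingly: t2g^3 e_g^2.
Orbital CFSE = 0.0Δ₀ = 0.0 × 164 = 0 kJ/mol.
High-spin has no excess pairs, so no pairing correction applies.

0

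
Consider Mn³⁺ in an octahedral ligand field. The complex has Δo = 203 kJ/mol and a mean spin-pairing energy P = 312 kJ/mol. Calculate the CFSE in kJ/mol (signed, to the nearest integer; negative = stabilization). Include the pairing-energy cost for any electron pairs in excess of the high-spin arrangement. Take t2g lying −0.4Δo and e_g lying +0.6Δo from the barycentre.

Mn is in group 7, so Mn³⁺ is d⁴ (7 − 3 = 4).
Δo < P, so pairing is avoided: the ground state is high-spin.
That gives t2g^3 e_g^1.
Orbital CFSE = -0.6Δo = -0.6 × 203 = -122 kJ/mol.
High-spin has no excess pairs, so no pairing correction applies.

-122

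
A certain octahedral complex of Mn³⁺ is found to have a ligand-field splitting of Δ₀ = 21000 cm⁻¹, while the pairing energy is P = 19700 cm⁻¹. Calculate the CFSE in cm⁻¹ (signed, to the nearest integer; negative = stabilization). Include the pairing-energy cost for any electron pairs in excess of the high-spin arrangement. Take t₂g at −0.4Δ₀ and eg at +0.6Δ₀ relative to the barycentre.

Group 7 minus oxidation state +3 gives a d⁴ configuration for Mn³⁺.
With Δ₀ > P the complex is low-spin.
That gives t₂g⁴ eg⁰.
Orbital CFSE = -1.6Δ₀ = -1.6 × 21000 = -33600 cm⁻¹.
Excess pairs vs high-spin: 1 − 0 = 1; pairing cost = +19700 cm⁻¹.
Net CFSE = -33600 + 19700 = -13900 cm⁻¹.

-13900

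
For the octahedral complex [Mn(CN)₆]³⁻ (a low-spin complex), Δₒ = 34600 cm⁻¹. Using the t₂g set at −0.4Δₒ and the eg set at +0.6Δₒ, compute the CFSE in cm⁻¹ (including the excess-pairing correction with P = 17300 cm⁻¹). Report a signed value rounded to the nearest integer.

Each CN⁻ contributes -1; 6 × (-1) = -6. With overall charge -3, Mn is in the +3 oxidation state.
Group 7 minus oxidation state +3 gives a d⁴ configuration for Mn³⁺.
Electron filling gives t₂g⁴ eg⁰.
CFSE(orbital) = 4×(-0.4Δₒ) + 0×(0.6Δₒ) = -1.6Δₒ; with Δₒ = 34600 cm⁻¹ that is -55360 cm⁻¹.
High-spin d⁴ would be t₂g³ eg¹ with 0 pairs; low-spin has 1, so 1 excess pair costs +1P = +17300 cm⁻¹.
Overall CFSE = -55360 + 17300 = -38060 cm⁻¹.

-38060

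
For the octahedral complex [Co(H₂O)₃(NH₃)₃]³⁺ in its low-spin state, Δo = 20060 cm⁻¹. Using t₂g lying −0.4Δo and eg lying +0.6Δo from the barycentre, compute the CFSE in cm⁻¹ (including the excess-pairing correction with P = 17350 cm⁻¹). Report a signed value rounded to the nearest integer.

Ligand charges: 3×(+0) from H₂O and 3×(+0) from NH₃ sum to +0; with overall charge +3, Co is +3.
Co is in group 9, so Co³⁺ is d⁶ (9 − 3 = 6).
Configuration: t₂g⁶ eg⁰.
CFSE(orbital) = 6×(-0.4Δo) + 0×(0.6Δo) = -2.4Δo; with Δo = 20060 cm⁻¹ that is -48144 cm⁻¹.
Relative to high-spin t₂g⁴ eg² (1 paired), the low-spin configuration has 2 additional pairs, contributing +2 × 17350 = +34700 cm⁻¹.
Net CFSE = -48144 + 34700 = -13444 cm⁻¹.

-13444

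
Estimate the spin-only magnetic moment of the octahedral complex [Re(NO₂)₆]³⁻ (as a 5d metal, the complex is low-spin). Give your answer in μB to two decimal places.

Each NO₂⁻ contributes -1; 6 × (-1) = -6. With overall charge -3, Re is in the +3 oxidation state.
Group 7 minus oxidation state +3 gives a d⁴ configuration for Re³⁺.
Configuration: t₂g⁴ eg⁰ → 2 unpaired electrons.
μ(spin-only) = √[2(2+2)] = √8 ≈ 2.83 μB.

2.83 μB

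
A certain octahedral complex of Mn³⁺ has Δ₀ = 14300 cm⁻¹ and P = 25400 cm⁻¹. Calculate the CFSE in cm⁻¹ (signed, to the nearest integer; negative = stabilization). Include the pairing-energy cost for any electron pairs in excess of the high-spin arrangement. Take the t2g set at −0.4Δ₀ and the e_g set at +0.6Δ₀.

-8580

Mn³⁺: group 7, so d-count = 7 − 3 = 4.
Δ₀ < P, so pairing is avoided: the ground state is high-spin.
Configuration: t2g^3 e_g^1.
Orbital CFSE = -0.6Δ₀ = -0.6 × 14300 = -8580 cm⁻¹.
High-spin has no excess pairs, so no pairing correction applies.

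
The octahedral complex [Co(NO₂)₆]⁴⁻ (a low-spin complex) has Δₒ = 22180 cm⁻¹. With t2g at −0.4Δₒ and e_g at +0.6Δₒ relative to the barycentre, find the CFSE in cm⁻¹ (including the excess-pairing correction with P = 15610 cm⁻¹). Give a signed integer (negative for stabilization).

Each NO₂⁻ contributes -1; 6 × (-1) = -6. With overall charge -4, Co is in the +2 oxidation state.
Group 9 minus oxidation state +2 gives a d⁷ configuration for Co²⁺.
Electron filling gives t2g^6 e_g^1.
Orbital CFSE = 6(-0.4) + 1(0.6) = -1.8Δₒ = -1.8 × 22180 = -39924 cm⁻¹.
Relative to high-spin t2g^5 e_g^2 (2 paired), the low-spin configuration has 1 additional pair, contributing +1 × 15610 = +15610 cm⁻¹.
Combining: -39924 + 15610 = -24314 cm⁻¹.

-24314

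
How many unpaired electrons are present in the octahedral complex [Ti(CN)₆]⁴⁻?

2

Each CN⁻ contributes -1; 6 × (-1) = -6. With overall charge -4, Ti is in the +2 oxidation state.
Ti²⁺: group 4, so d-count = 4 − 2 = 2.
Configuration: t₂g² eg⁰, giving 2 unpaired electrons.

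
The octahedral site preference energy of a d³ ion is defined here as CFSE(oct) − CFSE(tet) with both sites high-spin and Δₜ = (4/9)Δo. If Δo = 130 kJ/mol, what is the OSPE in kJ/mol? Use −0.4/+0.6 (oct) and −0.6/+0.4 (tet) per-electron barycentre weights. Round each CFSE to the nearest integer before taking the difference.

Octahedral (high-spin): t2g^3 e_g^0, CFSE = 3(−0.4) + 0(+0.6) = -1.2Δo = -1.2 × 130 = -156 kJ/mol.
Tetrahedral: e^2 t2^1, CFSE = 2(−0.6) + 1(+0.4) = -0.8Δₜ = -0.8 × (4/9) × 130 = -46 kJ/mol.
Subtracting, OSPE = -156 − (-46) = -110 kJ/mol.

-110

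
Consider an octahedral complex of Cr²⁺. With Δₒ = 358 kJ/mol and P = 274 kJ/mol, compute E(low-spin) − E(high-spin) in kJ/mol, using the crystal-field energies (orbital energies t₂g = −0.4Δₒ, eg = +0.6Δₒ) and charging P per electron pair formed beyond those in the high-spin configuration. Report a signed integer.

Cr sits in group 6; removing 2 electrons leaves Cr²⁺ with 6 − 2 = 4 d electrons.
In the high-spin limit (t₂g³ eg¹) the orbital term is -0.6Δₒ = -215 kJ/mol, with no excess pairing.
Low-spin t₂g⁴ eg⁰ gives -1.6Δₒ = -573 kJ/mol, but forming 1 extra pair costs 1P = 274 kJ/mol, so E(LS) = -573 + 274 = -299 kJ/mol.
The difference is -299 − (-215) = -84 kJ/mol, so low-spin lies lower.

-84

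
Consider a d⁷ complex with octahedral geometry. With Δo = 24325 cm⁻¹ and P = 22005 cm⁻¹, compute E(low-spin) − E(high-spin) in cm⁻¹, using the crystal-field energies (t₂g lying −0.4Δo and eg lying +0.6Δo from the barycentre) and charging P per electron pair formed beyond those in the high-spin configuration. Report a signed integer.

High-spin: t₂g⁵ eg², CFSE = -0.8Δo = -19460 cm⁻¹.
Low-spin: t₂g⁶ eg¹, orbital CFSE = -1.8Δo = -43785 cm⁻¹; plus 1 excess pair × P = +22005 cm⁻¹; total -21780 cm⁻¹.
The difference is -21780 − (-19460) = -2320 cm⁻¹, so low-spin lies lower.

-2320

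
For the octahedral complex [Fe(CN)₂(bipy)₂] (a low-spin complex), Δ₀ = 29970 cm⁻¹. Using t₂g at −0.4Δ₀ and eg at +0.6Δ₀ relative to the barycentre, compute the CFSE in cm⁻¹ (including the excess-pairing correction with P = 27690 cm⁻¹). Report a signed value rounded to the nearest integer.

-16548

Ligand charges: 2×(-1) from CN⁻ and 2×(+0) from bipy sum to -2; with overall charge +0, Fe is +2.
Group 8 minus oxidation state +2 gives a d⁶ configuration for Fe²⁺.
Configuration: t₂g⁶ eg⁰.
CFSE(orbital) = 6×(-0.4Δ₀) + 0×(0.6Δ₀) = -2.4Δ₀; with Δ₀ = 29970 cm⁻¹ that is -71928 cm⁻¹.
Relative to high-spin t₂g⁴ eg² (1 paired), the low-spin configuration has 2 additional pairs, contributing +2 × 27690 = +55380 cm⁻¹.
Combining: -71928 + 55380 = -16548 cm⁻¹.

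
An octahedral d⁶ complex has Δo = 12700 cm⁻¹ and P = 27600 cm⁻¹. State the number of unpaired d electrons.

4

Since Δo = 12700 cm⁻¹ < P = 27600 cm⁻¹, the complex adopts the high-spin configuration.
Filling d⁶ accordingly: t₂g⁴ eg².
Unpaired electrons: 4.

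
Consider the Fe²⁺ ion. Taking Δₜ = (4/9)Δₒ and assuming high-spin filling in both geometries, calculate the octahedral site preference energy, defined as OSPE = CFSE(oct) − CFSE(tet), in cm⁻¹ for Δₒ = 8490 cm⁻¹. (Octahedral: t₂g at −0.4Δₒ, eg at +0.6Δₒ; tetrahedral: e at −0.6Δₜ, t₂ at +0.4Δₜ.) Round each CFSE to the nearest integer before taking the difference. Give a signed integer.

-1132

Fe²⁺: group 8, so d-count = 8 − 2 = 6.
In an octahedral site d⁶ (HS) is t₂g⁴ eg², giving CFSE(oct) = -0.4Δₒ = -3396 cm⁻¹.
Tetrahedral e³ t₂³ gives -0.6Δₜ = -0.6 × (4/9) × 8490 = -2264 cm⁻¹.
OSPE = CFSE(oct) − CFSE(tet) = -3396 − (-2264) = -1132 cm⁻¹.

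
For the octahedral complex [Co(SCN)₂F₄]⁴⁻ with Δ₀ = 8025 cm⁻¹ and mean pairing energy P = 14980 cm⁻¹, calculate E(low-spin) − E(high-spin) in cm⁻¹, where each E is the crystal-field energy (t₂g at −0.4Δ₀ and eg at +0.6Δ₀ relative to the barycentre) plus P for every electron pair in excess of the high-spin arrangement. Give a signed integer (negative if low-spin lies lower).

Ligand charges: 2×(-1) from SCN⁻ and 4×(-1) from F⁻ sum to -6; with overall charge -4, Co is +2.
Co sits in group 9; removing 2 electrons leaves Co²⁺ with 9 − 2 = 7 d electrons.
High-spin: t₂g⁵ eg², CFSE = -0.8Δ₀ = -6420 cm⁻¹.
Low-spin t₂g⁶ eg¹ gives -1.8Δ₀ = -14445 cm⁻¹, but forming 1 extra pair costs 1P = 14980 cm⁻¹, so E(LS) = -14445 + 14980 = 535 cm⁻¹.
E(LS) − E(HS) = 535 − (-6420) = 6955 cm⁻¹.

6955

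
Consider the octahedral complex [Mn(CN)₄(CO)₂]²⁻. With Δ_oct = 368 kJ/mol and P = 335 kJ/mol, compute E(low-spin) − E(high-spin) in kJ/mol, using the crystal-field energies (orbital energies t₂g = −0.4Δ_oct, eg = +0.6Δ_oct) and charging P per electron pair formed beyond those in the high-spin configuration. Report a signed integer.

Ligand charges: 4×(-1) from CN⁻ and 2×(+0) from CO sum to -4; with overall charge -2, Mn is +2.
Mn is in group 7, so Mn²⁺ is d⁵ (7 − 2 = 5).
In the high-spin limit (t₂g³ eg²) the orbital term is 0.0Δ_oct = 0 kJ/mol, with no excess pairing.
Low-spin: t₂g⁵ eg⁰, orbital CFSE = -2.0Δ_oct = -736 kJ/mol; plus 2 excess pairs × P = +670 kJ/mol; total -66 kJ/mol.
E(LS) − E(HS) = -66 − (0) = -66 kJ/mol.

-66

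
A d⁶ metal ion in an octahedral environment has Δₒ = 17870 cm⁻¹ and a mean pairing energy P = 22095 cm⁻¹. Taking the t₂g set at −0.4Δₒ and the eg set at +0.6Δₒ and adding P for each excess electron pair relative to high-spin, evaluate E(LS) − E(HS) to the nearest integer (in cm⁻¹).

In the high-spin limit (t₂g⁴ eg²) the orbital term is -0.4Δₒ = -7148 cm⁻¹, with no excess pairing.
For low-spin the configuration is t₂g⁶ eg⁰: orbital energy -2.4 × 17870 = -42888 cm⁻¹, and 2 additional pairs relative to high-spin add 44190 cm⁻¹, giving 1302 cm⁻¹.
Thus E(LS) − E(HS) = 8450 cm⁻¹.

8450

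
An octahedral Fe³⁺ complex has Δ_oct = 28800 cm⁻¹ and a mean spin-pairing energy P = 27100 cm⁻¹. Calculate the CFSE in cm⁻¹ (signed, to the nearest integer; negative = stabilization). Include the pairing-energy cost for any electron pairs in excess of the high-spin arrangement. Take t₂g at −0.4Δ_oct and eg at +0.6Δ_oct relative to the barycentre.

Fe is in group 8, so Fe³⁺ is d⁵ (8 − 3 = 5).
Here Δ_oct > P (28800 > 27100), so the low-spin state is favoured.
That gives t₂g⁵ eg⁰.
Orbital CFSE = -2.0Δ_oct = -2.0 × 28800 = -57600 cm⁻¹.
Excess pairs vs high-spin: 2 − 0 = 2; pairing cost = +54200 cm⁻¹.
Net CFSE = -57600 + 54200 = -3400 cm⁻¹.

-3400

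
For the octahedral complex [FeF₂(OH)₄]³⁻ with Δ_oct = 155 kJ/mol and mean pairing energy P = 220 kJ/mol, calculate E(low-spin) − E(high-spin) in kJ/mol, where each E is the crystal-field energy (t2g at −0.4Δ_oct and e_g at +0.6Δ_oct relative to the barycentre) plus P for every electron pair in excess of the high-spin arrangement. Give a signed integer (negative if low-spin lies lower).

130

Ligand charges: 2×(-1) from F⁻ and 4×(-1) from OH⁻ sum to -6; with overall charge -3, Fe is +3.
Fe³⁺: group 8, so d-count = 8 − 3 = 5.
In the high-spin limit (t2g^3 e_g^2) the orbital term is 0.0Δ_oct = 0 kJ/mol, with no excess pairing.
For low-spin the configuration is t2g^5 e_g^0: orbital energy -2.0 × 155 = -310 kJ/mol, and 2 additional pairs relative to high-spin add 440 kJ/mol, giving 130 kJ/mol.
E(LS) − E(HS) = 130 − (0) = 130 kJ/mol.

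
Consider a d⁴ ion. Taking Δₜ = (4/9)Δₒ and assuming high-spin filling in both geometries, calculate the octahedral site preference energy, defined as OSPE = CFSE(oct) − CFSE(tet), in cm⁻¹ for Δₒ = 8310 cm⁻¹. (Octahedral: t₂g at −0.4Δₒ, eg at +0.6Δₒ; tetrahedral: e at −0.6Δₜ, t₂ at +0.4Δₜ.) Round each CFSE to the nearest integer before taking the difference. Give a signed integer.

In an octahedral site d⁴ (HS) is t₂g³ eg¹, giving CFSE(oct) = -0.6Δₒ = -4986 cm⁻¹.
Tetrahedral e² t₂² gives -0.4Δₜ = -0.4 × (4/9) × 8310 = -1477 cm⁻¹.
Subtracting, OSPE = -4986 − (-1477) = -3509 cm⁻¹.

-3509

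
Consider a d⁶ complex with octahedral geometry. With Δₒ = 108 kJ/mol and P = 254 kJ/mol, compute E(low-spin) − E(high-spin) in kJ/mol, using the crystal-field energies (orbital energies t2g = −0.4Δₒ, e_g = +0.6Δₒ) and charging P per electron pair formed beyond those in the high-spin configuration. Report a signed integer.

292

High-spin: t2g^4 e_g^2, CFSE = -0.4Δₒ = -43 kJ/mol.
Low-spin t2g^6 e_g^0 gives -2.4Δₒ = -259 kJ/mol, but forming 2 extra pairs costs 2P = 508 kJ/mol, so E(LS) = -259 + 508 = 249 kJ/mol.
Thus E(LS) − E(HS) = 292 kJ/mol.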